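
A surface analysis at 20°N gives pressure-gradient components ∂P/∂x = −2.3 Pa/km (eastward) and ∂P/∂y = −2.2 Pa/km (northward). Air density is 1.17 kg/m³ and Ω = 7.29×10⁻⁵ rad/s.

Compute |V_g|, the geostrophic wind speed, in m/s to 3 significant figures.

54.6 m/s

Coriolis parameter at 20°N:
f = 2Ω sin φ = 2 × 7.29×10⁻⁵ × sin 20° = 4.99×10⁻⁵ s⁻¹
Component geostrophic relations (x east, y north):
u_g = −(1/(fρ)) ∂P/∂y,  v_g = (1/(fρ)) ∂P/∂x
u_g = −(−2.2×10⁻³)/(4.99×10⁻⁵ × 1.17) = 37.7 m/s;  v_g = (−2.3×10⁻³)/(4.99×10⁻⁵ × 1.17) = −39.4 m/s
|V_g| = √(u_g² + v_g²) = 54.6 m/s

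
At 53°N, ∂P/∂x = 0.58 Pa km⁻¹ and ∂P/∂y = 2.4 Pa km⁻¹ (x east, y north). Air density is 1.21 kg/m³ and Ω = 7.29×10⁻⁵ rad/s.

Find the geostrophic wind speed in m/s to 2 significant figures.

Coriolis parameter at 53°N:
f = 2Ω sin φ = 2 × 7.29×10⁻⁵ × sin 53° = 1.16×10⁻⁴ s⁻¹
Component geostrophic relations (x east, y north):
u_g = −(1/(fρ)) ∂P/∂y,  v_g = (1/(fρ)) ∂P/∂x
u_g = −(2.4×10⁻³)/(1.16×10⁻⁴ × 1.21) = −17.0 m/s;  v_g = (0.58×10⁻³)/(1.16×10⁻⁴ × 1.21) = 4.12 m/s
|V_g| = √(u_g² + v_g²) = 17.5 m/s

18 m/s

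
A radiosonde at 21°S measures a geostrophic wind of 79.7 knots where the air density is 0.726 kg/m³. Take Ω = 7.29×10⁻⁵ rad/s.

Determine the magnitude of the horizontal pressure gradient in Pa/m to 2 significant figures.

1.6×10⁻³ Pa/m

Coriolis parameter at 21°S:
f = 2Ω sin φ = 2 × 7.29×10⁻⁵ × sin 21° = 5.23×10⁻⁵ s⁻¹
Wind speed in SI: 79.7 knots = 41.0 m/s
Geostrophic balance rearranged: |∂P/∂n| = f ρ V_g
|∂P/∂n| = 5.23×10⁻⁵ × 0.726 × 41.0 = 1.56×10⁻³ Pa/m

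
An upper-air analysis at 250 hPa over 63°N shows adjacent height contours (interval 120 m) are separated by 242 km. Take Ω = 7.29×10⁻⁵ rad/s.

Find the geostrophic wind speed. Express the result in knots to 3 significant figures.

72.8 knots

Coriolis parameter at 63°N:
f = 2Ω sin φ = 2 × 7.29×10⁻⁵ × sin 63° = 1.30×10⁻⁴ s⁻¹
Height gradient: |∂Z/∂n| = 120 m / 242000 m = 4.96×10⁻⁴
On a pressure surface, geostrophic balance gives V_g = (g/f)|∂Z/∂n|:
V_g = 9.81 × 4.96×10⁻⁴ / 1.30×10⁻⁴ = 37.4 m/s
Converting: 37.4 m/s × 1.944 = 72.8 knots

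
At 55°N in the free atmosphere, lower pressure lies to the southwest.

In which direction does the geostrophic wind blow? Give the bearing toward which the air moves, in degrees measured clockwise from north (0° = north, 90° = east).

315°

The pressure-gradient force points toward the southwest (bearing 225°).
Geostrophic balance: in the Northern Hemisphere the Coriolis force deflects motion to the right, so the geostrophic wind blows 90° to the right of the pressure-gradient force (low pressure on the left).
Rotating 225° by 90° clockwise gives 315° — the wind blows toward the northwest.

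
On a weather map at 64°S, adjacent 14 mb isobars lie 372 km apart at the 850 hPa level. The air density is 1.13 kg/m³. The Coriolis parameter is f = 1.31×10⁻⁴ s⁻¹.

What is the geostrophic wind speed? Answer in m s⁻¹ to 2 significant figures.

Pressure gradient: |∂P/∂n| = 1400 Pa / 372000 m = 3.76×10⁻³ Pa/m
Geostrophic balance (pressure-gradient force = Coriolis force):
V_g = (1/(fρ)) |∂P/∂n| = 3.76×10⁻³ / (1.31×10⁻⁴ × 1.13) = 25.4 m/s

25 m s⁻¹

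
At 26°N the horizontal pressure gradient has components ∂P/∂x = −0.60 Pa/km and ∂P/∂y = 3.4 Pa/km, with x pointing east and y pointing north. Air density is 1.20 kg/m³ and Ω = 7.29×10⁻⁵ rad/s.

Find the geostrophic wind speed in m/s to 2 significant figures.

Coriolis parameter at 26°N:
f = 2Ω sin φ = 2 × 7.29×10⁻⁵ × sin 26° = 6.39×10⁻⁵ s⁻¹
Component geostrophic relations (x east, y north):
u_g = −(1/(fρ)) ∂P/∂y,  v_g = (1/(fρ)) ∂P/∂x
u_g = −(3.4×10⁻³)/(6.39×10⁻⁵ × 1.20) = −44.3 m/s;  v_g = (−0.60×10⁻³)/(6.39×10⁻⁵ × 1.20) = −7.82 m/s
|V_g| = √(u_g² + v_g²) = 45.0 m/s

45 m/s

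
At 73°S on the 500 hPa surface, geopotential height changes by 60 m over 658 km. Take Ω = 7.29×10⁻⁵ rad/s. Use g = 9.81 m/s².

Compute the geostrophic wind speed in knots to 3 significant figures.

12.5 knots

Coriolis parameter at 73°S:
f = 2Ω sin φ = 2 × 7.29×10⁻⁵ × sin 73° = 1.39×10⁻⁴ s⁻¹
Height gradient: |∂Z/∂n| = 60 m / 658000 m = 9.12×10⁻⁵
On a pressure surface, geostrophic balance gives V_g = (g/f)|∂Z/∂n|:
V_g = 9.81 × 9.12×10⁻⁵ / 1.39×10⁻⁴ = 6.42 m/s
Converting: 6.42 m/s × 1.944 = 12.5 knots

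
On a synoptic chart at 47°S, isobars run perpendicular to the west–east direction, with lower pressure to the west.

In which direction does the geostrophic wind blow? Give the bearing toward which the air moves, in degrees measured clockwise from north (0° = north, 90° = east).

180°

The pressure-gradient force points toward the west (bearing 270°).
Geostrophic balance: in the Southern Hemisphere the Coriolis force deflects motion to the left, so the geostrophic wind blows 90° to the left of the pressure-gradient force (low pressure on the right).
Rotating 270° by 90° counterclockwise gives 180° — the wind blows toward the south.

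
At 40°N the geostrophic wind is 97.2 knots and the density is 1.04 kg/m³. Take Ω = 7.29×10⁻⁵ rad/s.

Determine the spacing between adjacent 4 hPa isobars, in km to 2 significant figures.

82 km

Coriolis parameter at 40°N:
f = 2Ω sin φ = 2 × 7.29×10⁻⁵ × sin 40° = 9.37×10⁻⁵ s⁻¹
Wind speed in SI: 97.2 knots = 50.0 m/s
Geostrophic balance rearranged: |∂P/∂n| = f ρ V_g
|∂P/∂n| = 9.37×10⁻⁵ × 1.04 × 50.0 = 4.87×10⁻³ Pa/m
Isobar spacing: Δn = ΔP/|∂P/∂n| = 400 Pa / 4.87×10⁻³ Pa/m = 82072 m ≈ 82 km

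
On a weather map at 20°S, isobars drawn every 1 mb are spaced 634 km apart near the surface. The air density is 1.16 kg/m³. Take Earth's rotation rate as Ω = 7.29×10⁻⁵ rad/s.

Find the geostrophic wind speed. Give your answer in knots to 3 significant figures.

Coriolis parameter at 20°S:
f = 2Ω sin φ = 2 × 7.29×10⁻⁵ × sin 20° = 4.99×10⁻⁵ s⁻¹
Pressure gradient: |∂P/∂n| = 100 Pa / 634000 m = 1.58×10⁻⁴ Pa/m
Geostrophic balance (pressure-gradient force = Coriolis force):
V_g = (1/(fρ)) |∂P/∂n| = 1.58×10⁻⁴ / (4.99×10⁻⁵ × 1.16) = 2.73 m/s
Converting: 2.73 m/s × 1.944 = 5.30 knots

5.30 knots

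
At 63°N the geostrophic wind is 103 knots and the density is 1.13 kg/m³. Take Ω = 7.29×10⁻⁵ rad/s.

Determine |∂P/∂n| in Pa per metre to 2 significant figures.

7.8×10⁻³ Pa/m

Coriolis parameter at 63°N:
f = 2Ω sin φ = 2 × 7.29×10⁻⁵ × sin 63° = 1.30×10⁻⁴ s⁻¹
Wind speed in SI: 103 knots = 53.0 m/s
Geostrophic balance rearranged: |∂P/∂n| = f ρ V_g
|∂P/∂n| = 1.30×10⁻⁴ × 1.13 × 53.0 = 7.78×10⁻³ Pa/m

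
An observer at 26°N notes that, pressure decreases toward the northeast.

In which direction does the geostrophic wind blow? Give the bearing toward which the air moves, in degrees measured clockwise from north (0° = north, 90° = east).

135°

The pressure-gradient force points toward the northeast (bearing 045°).
Geostrophic balance: in the Northern Hemisphere the Coriolis force deflects motion to the right, so the geostrophic wind blows 90° to the right of the pressure-gradient force (low pressure on the left).
Rotating 045° by 90° clockwise gives 135° — the wind blows toward the southeast.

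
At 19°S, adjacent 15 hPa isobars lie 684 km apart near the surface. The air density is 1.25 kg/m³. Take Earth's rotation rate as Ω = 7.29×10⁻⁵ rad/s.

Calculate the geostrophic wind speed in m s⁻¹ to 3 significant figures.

Coriolis parameter at 19°S:
f = 2Ω sin φ = 2 × 7.29×10⁻⁵ × sin 19° = 4.75×10⁻⁵ s⁻¹
Pressure gradient: |∂P/∂n| = 1500 Pa / 684000 m = 2.19×10⁻³ Pa/m
Geostrophic balance (pressure-gradient force = Coriolis force):
V_g = (1/(fρ)) |∂P/∂n| = 2.19×10⁻³ / (4.75×10⁻⁵ × 1.25) = 37.0 m/s

37.0 m s⁻¹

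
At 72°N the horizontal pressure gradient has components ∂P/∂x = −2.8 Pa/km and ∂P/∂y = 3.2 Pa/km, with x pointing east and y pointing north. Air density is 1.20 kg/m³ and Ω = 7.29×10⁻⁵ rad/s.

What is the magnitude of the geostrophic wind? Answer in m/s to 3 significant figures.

Coriolis parameter at 72°N:
f = 2Ω sin φ = 2 × 7.29×10⁻⁵ × sin 72° = 1.39×10⁻⁴ s⁻¹
Component geostrophic relations (x east, y north):
u_g = −(1/(fρ)) ∂P/∂y,  v_g = (1/(fρ)) ∂P/∂x
u_g = −(3.2×10⁻³)/(1.39×10⁻⁴ × 1.20) = −19.2 m/s;  v_g = (−2.8×10⁻³)/(1.39×10⁻⁴ × 1.20) = −16.8 m/s
|V_g| = √(u_g² + v_g²) = 25.6 m/s

25.6 m/s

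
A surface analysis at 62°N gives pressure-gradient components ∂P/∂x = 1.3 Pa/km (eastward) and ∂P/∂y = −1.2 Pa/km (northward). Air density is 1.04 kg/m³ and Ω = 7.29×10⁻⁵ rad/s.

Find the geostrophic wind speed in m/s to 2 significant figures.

13 m/s

Coriolis parameter at 62°N:
f = 2Ω sin φ = 2 × 7.29×10⁻⁵ × sin 62° = 1.29×10⁻⁴ s⁻¹
Component geostrophic relations (x east, y north):
u_g = −(1/(fρ)) ∂P/∂y,  v_g = (1/(fρ)) ∂P/∂x
u_g = −(−1.2×10⁻³)/(1.29×10⁻⁴ × 1.04) = 8.96 m/s;  v_g = (1.3×10⁻³)/(1.29×10⁻⁴ × 1.04) = 9.71 m/s
|V_g| = √(u_g² + v_g²) = 13.2 m/s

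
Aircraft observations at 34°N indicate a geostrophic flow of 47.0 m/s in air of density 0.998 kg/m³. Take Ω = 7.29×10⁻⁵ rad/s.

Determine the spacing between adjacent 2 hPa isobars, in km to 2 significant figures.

52 km

Coriolis parameter at 34°N:
f = 2Ω sin φ = 2 × 7.29×10⁻⁵ × sin 34° = 8.15×10⁻⁵ s⁻¹
Geostrophic balance rearranged: |∂P/∂n| = f ρ V_g
|∂P/∂n| = 8.15×10⁻⁵ × 0.998 × 47.0 = 3.82×10⁻³ Pa/m
Isobar spacing: Δn = ΔP/|∂P/∂n| = 200 Pa / 3.82×10⁻³ Pa/m = 52298 m ≈ 52 km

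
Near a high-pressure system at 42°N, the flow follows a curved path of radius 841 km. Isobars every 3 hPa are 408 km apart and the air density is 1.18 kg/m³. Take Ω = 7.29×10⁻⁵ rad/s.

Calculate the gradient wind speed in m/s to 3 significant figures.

Coriolis parameter at 42°N:
f = 2Ω sin φ = 2 × 7.29×10⁻⁵ × sin 42° = 9.76×10⁻⁵ s⁻¹
Pressure gradient: |∂P/∂n| = 300 Pa / 408000 m = 7.35×10⁻⁴ Pa/m
Geostrophic speed: V_g = |∂P/∂n|/(fρ) = 7.35×10⁻⁴/(9.76×10⁻⁵ × 1.18) = 6.39 m/s
Around a high, pressure-gradient force acts outward with centrifugal, so Coriolis balances both:
fV = (1/ρ)|∂P/∂n| + V²/R  →  V² − fR·V + fR·V_g = 0
With fR = 9.76×10⁻⁵ × 841×10³ m = 82.0 m/s:
V = [fR − √((fR)² − 4 fR V_g)]/2 = [82.0 − √(82.0² − 4×82.0×6.39)]/2 = 6.98 m/s
Supergeostrophic (V > V_g = 6.39 m/s), as expected around a high.

6.98 m/s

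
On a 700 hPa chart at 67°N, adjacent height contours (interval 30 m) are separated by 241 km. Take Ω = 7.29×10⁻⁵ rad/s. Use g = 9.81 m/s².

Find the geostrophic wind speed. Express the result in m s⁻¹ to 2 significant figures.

9.1 m s⁻¹

Coriolis parameter at 67°N:
f = 2Ω sin φ = 2 × 7.29×10⁻⁵ × sin 67° = 1.34×10⁻⁴ s⁻¹
Height gradient: |∂Z/∂n| = 30 m / 241000 m = 1.24×10⁻⁴
On a pressure surface, geostrophic balance gives V_g = (g/f)|∂Z/∂n|:
V_g = 9.81 × 1.24×10⁻⁴ / 1.34×10⁻⁴ = 9.10 m/s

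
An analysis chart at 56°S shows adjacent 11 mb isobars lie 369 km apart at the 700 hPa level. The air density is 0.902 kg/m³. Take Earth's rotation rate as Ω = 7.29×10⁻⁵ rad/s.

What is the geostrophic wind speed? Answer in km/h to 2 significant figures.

98 km/h

Coriolis parameter at 56°S:
f = 2Ω sin φ = 2 × 7.29×10⁻⁵ × sin 56° = 1.21×10⁻⁴ s⁻¹
Pressure gradient: |∂P/∂n| = 1100 Pa / 369000 m = 2.98×10⁻³ Pa/m
Geostrophic balance (pressure-gradient force = Coriolis force):
V_g = (1/(fρ)) |∂P/∂n| = 2.98×10⁻³ / (1.21×10⁻⁴ × 0.902) = 27.3 m/s
Converting: 27.3 m/s × 3.6 = 98 km/h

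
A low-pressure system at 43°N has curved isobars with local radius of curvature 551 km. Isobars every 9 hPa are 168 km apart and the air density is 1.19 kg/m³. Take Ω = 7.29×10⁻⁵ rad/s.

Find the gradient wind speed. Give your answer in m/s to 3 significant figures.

Coriolis parameter at 43°N:
f = 2Ω sin φ = 2 × 7.29×10⁻⁵ × sin 43° = 9.94×10⁻⁵ s⁻¹
Pressure gradient: |∂P/∂n| = 900 Pa / 168000 m = 5.36×10⁻³ Pa/m
Geostrophic speed: V_g = |∂P/∂n|/(fρ) = 5.36×10⁻³/(9.94×10⁻⁵ × 1.19) = 45.3 m/s
Around a low, centrifugal force acts outward with Coriolis, so pressure-gradient force balances both:
(1/ρ)|∂P/∂n| = fV + V²/R  →  V² + fR·V − fR·V_g = 0
With fR = 9.94×10⁻⁵ × 551×10³ m = 54.8 m/s:
V = [−fR + √((fR)² + 4 fR V_g)]/2 = [−54.8 + √(54.8² + 4×54.8×45.3)]/2 = 29.4 m/s
Subgeostrophic (V < V_g = 45.3 m/s), as expected around a low.

29.4 m/s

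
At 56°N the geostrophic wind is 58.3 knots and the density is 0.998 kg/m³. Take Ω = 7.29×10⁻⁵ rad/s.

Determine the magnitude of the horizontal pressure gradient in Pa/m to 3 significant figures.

3.62×10⁻³ Pa/m

Coriolis parameter at 56°N:
f = 2Ω sin φ = 2 × 7.29×10⁻⁵ × sin 56° = 1.21×10⁻⁴ s⁻¹
Wind speed in SI: 58.3 knots = 30.0 m/s
Geostrophic balance rearranged: |∂P/∂n| = f ρ V_g
|∂P/∂n| = 1.21×10⁻⁴ × 0.998 × 30.0 = 3.62×10⁻³ Pa/m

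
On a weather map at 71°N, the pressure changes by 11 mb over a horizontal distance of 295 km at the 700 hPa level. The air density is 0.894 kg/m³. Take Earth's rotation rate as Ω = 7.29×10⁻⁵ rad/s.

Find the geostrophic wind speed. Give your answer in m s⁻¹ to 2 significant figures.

Coriolis parameter at 71°N:
f = 2Ω sin φ = 2 × 7.29×10⁻⁵ × sin 71° = 1.38×10⁻⁴ s⁻¹
Pressure gradient: |∂P/∂n| = 1100 Pa / 295000 m = 3.73×10⁻³ Pa/m
Geostrophic balance (pressure-gradient force = Coriolis force):
V_g = (1/(fρ)) |∂P/∂n| = 3.73×10⁻³ / (1.38×10⁻⁴ × 0.894) = 30.3 m/s

30 m s⁻¹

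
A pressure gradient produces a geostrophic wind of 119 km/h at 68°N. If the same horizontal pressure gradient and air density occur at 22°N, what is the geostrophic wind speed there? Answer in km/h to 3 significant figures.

With the same pressure gradient and density, V_g ∝ 1/f ∝ 1/sin φ.
V₂ = V₁ · sin φ₁ / sin φ₂ = 119 × sin 68° / sin 22°
V₂ = 119 × 0.9272/0.3746 = 295 km/h

295 km/h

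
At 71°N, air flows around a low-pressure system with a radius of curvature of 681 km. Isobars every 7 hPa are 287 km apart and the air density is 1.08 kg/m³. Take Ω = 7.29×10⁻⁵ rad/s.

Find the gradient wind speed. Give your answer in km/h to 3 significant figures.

51.2 km/h

Coriolis parameter at 71°N:
f = 2Ω sin φ = 2 × 7.29×10⁻⁵ × sin 71° = 1.38×10⁻⁴ s⁻¹
Pressure gradient: |∂P/∂n| = 700 Pa / 287000 m = 2.44×10⁻³ Pa/m
Geostrophic speed: V_g = |∂P/∂n|/(fρ) = 2.44×10⁻³/(1.38×10⁻⁴ × 1.08) = 16.4 m/s
Around a low, centrifugal force acts outward with Coriolis, so pressure-gradient force balances both:
(1/ρ)|∂P/∂n| = fV + V²/R  →  V² + fR·V − fR·V_g = 0
With fR = 1.38×10⁻⁴ × 681×10³ m = 93.9 m/s:
V = [−fR + √((fR)² + 4 fR V_g)]/2 = [−93.9 + √(93.9² + 4×93.9×16.4)]/2 = 14.2 m/s
Subgeostrophic (V < V_g = 16.4 m/s), as expected around a low.
Converting: 14.2 m/s × 3.6 = 51.2 km/h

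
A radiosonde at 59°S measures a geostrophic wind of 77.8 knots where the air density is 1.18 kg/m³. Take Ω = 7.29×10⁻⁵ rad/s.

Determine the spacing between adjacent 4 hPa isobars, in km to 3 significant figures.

Coriolis parameter at 59°S:
f = 2Ω sin φ = 2 × 7.29×10⁻⁵ × sin 59° = 1.25×10⁻⁴ s⁻¹
Wind speed in SI: 77.8 knots = 40.0 m/s
Geostrophic balance rearranged: |∂P/∂n| = f ρ V_g
|∂P/∂n| = 1.25×10⁻⁴ × 1.18 × 40.0 = 5.90×10⁻³ Pa/m
Isobar spacing: Δn = ΔP/|∂P/∂n| = 400 Pa / 5.90×10⁻³ Pa/m = 67770 m ≈ 67.8 km

67.8 km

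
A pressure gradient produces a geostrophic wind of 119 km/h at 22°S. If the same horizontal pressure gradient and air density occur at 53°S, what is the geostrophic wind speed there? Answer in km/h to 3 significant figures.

55.8 km/h

With the same pressure gradient and density, V_g ∝ 1/f ∝ 1/sin φ.
V₂ = V₁ · sin φ₁ / sin φ₂ = 119 × sin 22° / sin 53°
V₂ = 119 × 0.3746/0.7986 = 55.8 km/h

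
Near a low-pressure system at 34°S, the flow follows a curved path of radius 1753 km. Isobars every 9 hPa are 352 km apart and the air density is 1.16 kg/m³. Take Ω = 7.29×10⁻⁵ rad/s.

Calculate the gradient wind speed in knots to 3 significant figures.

Coriolis parameter at 34°S:
f = 2Ω sin φ = 2 × 7.29×10⁻⁵ × sin 34° = 8.15×10⁻⁵ s⁻¹
Pressure gradient: |∂P/∂n| = 900 Pa / 352000 m = 2.56×10⁻³ Pa/m
Geostrophic speed: V_g = |∂P/∂n|/(fρ) = 2.56×10⁻³/(8.15×10⁻⁵ × 1.16) = 27.0 m/s
Around a low, centrifugal force acts outward with Coriolis, so pressure-gradient force balances both:
(1/ρ)|∂P/∂n| = fV + V²/R  →  V² + fR·V − fR·V_g = 0
With fR = 8.15×10⁻⁵ × 1753×10³ m = 143 m/s:
V = [−fR + √((fR)² + 4 fR V_g)]/2 = [−143 + √(143² + 4×143×27)]/2 = 23.3 m/s
Subgeostrophic (V < V_g = 27 m/s), as expected around a low.
Converting: 23.3 m/s × 1.944 = 45.2 knots

45.2 knots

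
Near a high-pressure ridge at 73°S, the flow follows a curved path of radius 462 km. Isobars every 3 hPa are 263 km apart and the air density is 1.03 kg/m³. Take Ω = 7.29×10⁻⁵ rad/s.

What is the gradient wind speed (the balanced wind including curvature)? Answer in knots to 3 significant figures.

18.0 knots

Coriolis parameter at 73°S:
f = 2Ω sin φ = 2 × 7.29×10⁻⁵ × sin 73° = 1.39×10⁻⁴ s⁻¹
Pressure gradient: |∂P/∂n| = 300 Pa / 263000 m = 1.14×10⁻³ Pa/m
Geostrophic speed: V_g = |∂P/∂n|/(fρ) = 1.14×10⁻³/(1.39×10⁻⁴ × 1.03) = 7.94 m/s
Around a high, pressure-gradient force acts outward with centrifugal, so Coriolis balances both:
fV = (1/ρ)|∂P/∂n| + V²/R  →  V² − fR·V + fR·V_g = 0
With fR = 1.39×10⁻⁴ × 462×10³ m = 64.4 m/s:
V = [fR − √((fR)² − 4 fR V_g)]/2 = [64.4 − √(64.4² − 4×64.4×7.94)]/2 = 9.28 m/s
Supergeostrophic (V > V_g = 7.94 m/s), as expected around a high.
Converting: 9.28 m/s × 1.944 = 18.0 knots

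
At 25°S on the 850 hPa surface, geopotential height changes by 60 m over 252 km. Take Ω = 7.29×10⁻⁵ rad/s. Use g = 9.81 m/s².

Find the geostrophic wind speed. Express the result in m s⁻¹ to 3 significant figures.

37.9 m s⁻¹

Coriolis parameter at 25°S:
f = 2Ω sin φ = 2 × 7.29×10⁻⁵ × sin 25° = 6.16×10⁻⁵ s⁻¹
Height gradient: |∂Z/∂n| = 60 m / 252000 m = 2.38×10⁻⁴
On a pressure surface, geostrophic balance gives V_g = (g/f)|∂Z/∂n|:
V_g = 9.81 × 2.38×10⁻⁴ / 6.16×10⁻⁵ = 37.9 m/s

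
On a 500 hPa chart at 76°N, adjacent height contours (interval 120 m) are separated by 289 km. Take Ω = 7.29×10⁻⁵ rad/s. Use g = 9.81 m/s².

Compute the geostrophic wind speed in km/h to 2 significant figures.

100 km/h

Coriolis parameter at 76°N:
f = 2Ω sin φ = 2 × 7.29×10⁻⁵ × sin 76° = 1.41×10⁻⁴ s⁻¹
Height gradient: |∂Z/∂n| = 120 m / 289000 m = 4.15×10⁻⁴
On a pressure surface, geostrophic balance gives V_g = (g/f)|∂Z/∂n|:
V_g = 9.81 × 4.15×10⁻⁴ / 1.41×10⁻⁴ = 28.8 m/s
Converting: 28.8 m/s × 3.6 = 100 km/h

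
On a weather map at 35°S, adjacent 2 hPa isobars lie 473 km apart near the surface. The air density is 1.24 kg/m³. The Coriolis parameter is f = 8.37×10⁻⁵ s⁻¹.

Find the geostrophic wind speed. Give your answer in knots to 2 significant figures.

7.9 knots

Pressure gradient: |∂P/∂n| = 200 Pa / 473000 m = 4.23×10⁻⁴ Pa/m
Geostrophic balance (pressure-gradient force = Coriolis force):
V_g = (1/(fρ)) |∂P/∂n| = 4.23×10⁻⁴ / (8.37×10⁻⁵ × 1.24) = 4.07 m/s
Converting: 4.07 m/s × 1.944 = 7.9 knots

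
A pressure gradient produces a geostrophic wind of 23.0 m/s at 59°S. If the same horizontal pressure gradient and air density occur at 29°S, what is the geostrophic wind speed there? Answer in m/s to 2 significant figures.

With the same pressure gradient and density, V_g ∝ 1/f ∝ 1/sin φ.
V₂ = V₁ · sin φ₁ / sin φ₂ = 23.0 × sin 59° / sin 29°
V₂ = 23.0 × 0.8572/0.4848 = 41 m/s

41 m/s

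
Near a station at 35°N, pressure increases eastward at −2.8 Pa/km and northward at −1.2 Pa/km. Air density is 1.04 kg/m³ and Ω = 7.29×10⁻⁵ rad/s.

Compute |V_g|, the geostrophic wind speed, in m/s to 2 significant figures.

Coriolis parameter at 35°N:
f = 2Ω sin φ = 2 × 7.29×10⁻⁵ × sin 35° = 8.36×10⁻⁵ s⁻¹
Component geostrophic relations (x east, y north):
u_g = −(1/(fρ)) ∂P/∂y,  v_g = (1/(fρ)) ∂P/∂x
u_g = −(−1.2×10⁻³)/(8.36×10⁻⁵ × 1.04) = 13.8 m/s;  v_g = (−2.8×10⁻³)/(8.36×10⁻⁵ × 1.04) = −32.2 m/s
|V_g| = √(u_g² + v_g²) = 35.0 m/s

35 m/s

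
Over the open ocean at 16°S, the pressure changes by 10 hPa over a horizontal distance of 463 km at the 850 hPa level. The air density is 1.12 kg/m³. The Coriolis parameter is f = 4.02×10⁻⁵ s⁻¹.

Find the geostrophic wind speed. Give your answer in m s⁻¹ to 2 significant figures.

Pressure gradient: |∂P/∂n| = 1000 Pa / 463000 m = 2.16×10⁻³ Pa/m
Geostrophic balance (pressure-gradient force = Coriolis force):
V_g = (1/(fρ)) |∂P/∂n| = 2.16×10⁻³ / (4.02×10⁻⁵ × 1.12) = 48.0 m/s

48 m s⁻¹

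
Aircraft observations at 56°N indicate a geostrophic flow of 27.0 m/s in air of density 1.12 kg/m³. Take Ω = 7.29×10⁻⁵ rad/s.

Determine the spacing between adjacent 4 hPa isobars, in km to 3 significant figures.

Coriolis parameter at 56°N:
f = 2Ω sin φ = 2 × 7.29×10⁻⁵ × sin 56° = 1.21×10⁻⁴ s⁻¹
Geostrophic balance rearranged: |∂P/∂n| = f ρ V_g
|∂P/∂n| = 1.21×10⁻⁴ × 1.12 × 27.0 = 3.66×10⁻³ Pa/m
Isobar spacing: Δn = ΔP/|∂P/∂n| = 400 Pa / 3.66×10⁻³ Pa/m = 109433 m ≈ 109 km

109 km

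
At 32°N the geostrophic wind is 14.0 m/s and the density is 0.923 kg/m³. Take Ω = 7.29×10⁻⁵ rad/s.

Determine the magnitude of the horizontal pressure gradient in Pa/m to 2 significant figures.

1.0×10⁻³ Pa/m

Coriolis parameter at 32°N:
f = 2Ω sin φ = 2 × 7.29×10⁻⁵ × sin 32° = 7.73×10⁻⁵ s⁻¹
Geostrophic balance rearranged: |∂P/∂n| = f ρ V_g
|∂P/∂n| = 7.73×10⁻⁵ × 0.923 × 14.0 = 9.98×10⁻⁴ Pa/m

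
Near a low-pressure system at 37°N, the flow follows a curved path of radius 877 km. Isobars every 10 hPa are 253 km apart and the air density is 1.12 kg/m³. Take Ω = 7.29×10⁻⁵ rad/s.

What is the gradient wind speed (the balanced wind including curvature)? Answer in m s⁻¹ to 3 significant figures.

29.2 m s⁻¹

Coriolis parameter at 37°N:
f = 2Ω sin φ = 2 × 7.29×10⁻⁵ × sin 37° = 8.77×10⁻⁵ s⁻¹
Pressure gradient: |∂P/∂n| = 1000 Pa / 253000 m = 3.95×10⁻³ Pa/m
Geostrophic speed: V_g = |∂P/∂n|/(fρ) = 3.95×10⁻³/(8.77×10⁻⁵ × 1.12) = 40.2 m/s
Around a low, centrifugal force acts outward with Coriolis, so pressure-gradient force balances both:
(1/ρ)|∂P/∂n| = fV + V²/R  →  V² + fR·V − fR·V_g = 0
With fR = 8.77×10⁻⁵ × 877×10³ m = 77.0 m/s:
V = [−fR + √((fR)² + 4 fR V_g)]/2 = [−77.0 + √(77.0² + 4×77.0×40.2)]/2 = 29.2 m/s
Subgeostrophic (V < V_g = 40.2 m/s), as expected around a low.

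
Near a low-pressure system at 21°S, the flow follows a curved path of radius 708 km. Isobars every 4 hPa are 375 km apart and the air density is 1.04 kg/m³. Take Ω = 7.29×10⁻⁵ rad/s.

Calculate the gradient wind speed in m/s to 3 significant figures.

Coriolis parameter at 21°S:
f = 2Ω sin φ = 2 × 7.29×10⁻⁵ × sin 21° = 5.23×10⁻⁵ s⁻¹
Pressure gradient: |∂P/∂n| = 400 Pa / 375000 m = 1.07×10⁻³ Pa/m
Geostrophic speed: V_g = |∂P/∂n|/(fρ) = 1.07×10⁻³/(5.23×10⁻⁵ × 1.04) = 19.6 m/s
Around a low, centrifugal force acts outward with Coriolis, so pressure-gradient force balances both:
(1/ρ)|∂P/∂n| = fV + V²/R  →  V² + fR·V − fR·V_g = 0
With fR = 5.23×10⁻⁵ × 708×10³ m = 37.0 m/s:
V = [−fR + √((fR)² + 4 fR V_g)]/2 = [−37.0 + √(37.0² + 4×37.0×19.6)]/2 = 14.2 m/s
Subgeostrophic (V < V_g = 19.6 m/s), as expected around a low.

14.2 m/s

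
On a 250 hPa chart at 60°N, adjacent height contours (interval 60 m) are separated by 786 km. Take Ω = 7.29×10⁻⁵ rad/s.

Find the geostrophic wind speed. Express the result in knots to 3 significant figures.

11.5 knots

Coriolis parameter at 60°N:
f = 2Ω sin φ = 2 × 7.29×10⁻⁵ × sin 60° = 1.26×10⁻⁴ s⁻¹
Height gradient: |∂Z/∂n| = 60 m / 786000 m = 7.63×10⁻⁵
On a pressure surface, geostrophic balance gives V_g = (g/f)|∂Z/∂n|:
V_g = 9.81 × 7.63×10⁻⁵ / 1.26×10⁻⁴ = 5.93 m/s
Converting: 5.93 m/s × 1.944 = 11.5 knots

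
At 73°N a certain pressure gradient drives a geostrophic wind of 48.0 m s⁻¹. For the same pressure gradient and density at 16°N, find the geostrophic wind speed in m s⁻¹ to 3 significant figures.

167 m s⁻¹

With the same pressure gradient and density, V_g ∝ 1/f ∝ 1/sin φ.
V₂ = V₁ · sin φ₁ / sin φ₂ = 48.0 × sin 73° / sin 16°
V₂ = 48.0 × 0.9563/0.2756 = 167 m s⁻¹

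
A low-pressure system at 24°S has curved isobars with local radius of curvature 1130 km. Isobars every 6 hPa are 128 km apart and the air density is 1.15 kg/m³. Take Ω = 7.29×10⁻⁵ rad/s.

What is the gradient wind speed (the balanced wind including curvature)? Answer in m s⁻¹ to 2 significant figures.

42 m s⁻¹

Coriolis parameter at 24°S:
f = 2Ω sin φ = 2 × 7.29×10⁻⁵ × sin 24° = 5.93×10⁻⁵ s⁻¹
Pressure gradient: |∂P/∂n| = 600 Pa / 128000 m = 4.69×10⁻³ Pa/m
Geostrophic speed: V_g = |∂P/∂n|/(fρ) = 4.69×10⁻³/(5.93×10⁻⁵ × 1.15) = 68.7 m/s
Around a low, centrifugal force acts outward with Coriolis, so pressure-gradient force balances both:
(1/ρ)|∂P/∂n| = fV + V²/R  →  V² + fR·V − fR·V_g = 0
With fR = 5.93×10⁻⁵ × 1130×10³ m = 67.0 m/s:
V = [−fR + √((fR)² + 4 fR V_g)]/2 = [−67.0 + √(67.0² + 4×67.0×68.7)]/2 = 42.2 m/s
Subgeostrophic (V < V_g = 68.7 m/s), as expected around a low.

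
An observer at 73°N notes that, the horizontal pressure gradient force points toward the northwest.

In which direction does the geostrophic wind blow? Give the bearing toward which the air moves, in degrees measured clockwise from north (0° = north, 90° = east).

045°

The pressure-gradient force points toward the northwest (bearing 315°).
Geostrophic balance: in the Northern Hemisphere the Coriolis force deflects motion to the right, so the geostrophic wind blows 90° to the right of the pressure-gradient force (low pressure on the left).
Rotating 315° by 90° clockwise gives 045° — the wind blows toward the northeast.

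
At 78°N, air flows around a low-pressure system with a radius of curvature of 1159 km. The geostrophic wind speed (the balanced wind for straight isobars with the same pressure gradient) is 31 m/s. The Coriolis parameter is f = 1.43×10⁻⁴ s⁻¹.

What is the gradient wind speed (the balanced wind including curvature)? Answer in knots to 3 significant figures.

Around a low, centrifugal force acts outward with Coriolis, so pressure-gradient force balances both:
(1/ρ)|∂P/∂n| = fV + V²/R  →  V² + fR·V − fR·V_g = 0
With fR = 1.43×10⁻⁴ × 1159×10³ m = 166 m/s:
V = [−fR + √((fR)² + 4 fR V_g)]/2 = [−166 + √(166² + 4×166×31)]/2 = 26.7 m/s
Subgeostrophic (V < V_g = 31 m/s), as expected around a low.
Converting: 26.7 m/s × 1.944 = 51.9 knots

51.9 knots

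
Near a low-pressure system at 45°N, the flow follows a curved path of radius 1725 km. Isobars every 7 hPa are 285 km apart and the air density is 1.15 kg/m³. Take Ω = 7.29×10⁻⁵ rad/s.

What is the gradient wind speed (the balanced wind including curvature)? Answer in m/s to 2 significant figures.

19 m/s

Coriolis parameter at 45°N:
f = 2Ω sin φ = 2 × 7.29×10⁻⁵ × sin 45° = 1.03×10⁻⁴ s⁻¹
Pressure gradient: |∂P/∂n| = 700 Pa / 285000 m = 2.46×10⁻³ Pa/m
Geostrophic speed: V_g = |∂P/∂n|/(fρ) = 2.46×10⁻³/(1.03×10⁻⁴ × 1.15) = 20.7 m/s
Around a low, centrifugal force acts outward with Coriolis, so pressure-gradient force balances both:
(1/ρ)|∂P/∂n| = fV + V²/R  →  V² + fR·V − fR·V_g = 0
With fR = 1.03×10⁻⁴ × 1725×10³ m = 178 m/s:
V = [−fR + √((fR)² + 4 fR V_g)]/2 = [−178 + √(178² + 4×178×20.7)]/2 = 18.7 m/s
Subgeostrophic (V < V_g = 20.7 m/s), as expected around a low.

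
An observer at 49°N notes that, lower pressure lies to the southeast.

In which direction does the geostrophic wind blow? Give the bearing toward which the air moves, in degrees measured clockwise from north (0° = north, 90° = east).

The pressure-gradient force points toward the southeast (bearing 135°).
Geostrophic balance: in the Northern Hemisphere the Coriolis force deflects motion to the right, so the geostrophic wind blows 90° to the right of the pressure-gradient force (low pressure on the left).
Rotating 135° by 90° clockwise gives 225° — the wind blows toward the southwest.

225°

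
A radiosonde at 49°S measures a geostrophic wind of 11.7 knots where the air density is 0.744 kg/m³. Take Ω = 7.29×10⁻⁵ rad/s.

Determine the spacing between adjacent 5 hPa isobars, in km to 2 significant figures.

1000 km

Coriolis parameter at 49°S:
f = 2Ω sin φ = 2 × 7.29×10⁻⁵ × sin 49° = 1.10×10⁻⁴ s⁻¹
Wind speed in SI: 11.7 knots = 6.02 m/s
Geostrophic balance rearranged: |∂P/∂n| = f ρ V_g
|∂P/∂n| = 1.10×10⁻⁴ × 0.744 × 6.02 = 4.93×10⁻⁴ Pa/m
Isobar spacing: Δn = ΔP/|∂P/∂n| = 500 Pa / 4.93×10⁻⁴ Pa/m = 1014695 m ≈ 1000 km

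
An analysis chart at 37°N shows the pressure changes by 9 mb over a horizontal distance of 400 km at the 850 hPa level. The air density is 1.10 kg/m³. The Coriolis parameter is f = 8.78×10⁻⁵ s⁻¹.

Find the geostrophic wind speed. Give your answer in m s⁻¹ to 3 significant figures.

23.3 m s⁻¹

Pressure gradient: |∂P/∂n| = 900 Pa / 400000 m = 2.25×10⁻³ Pa/m
Geostrophic balance (pressure-gradient force = Coriolis force):
V_g = (1/(fρ)) |∂P/∂n| = 2.25×10⁻³ / (8.78×10⁻⁵ × 1.10) = 23.3 m/s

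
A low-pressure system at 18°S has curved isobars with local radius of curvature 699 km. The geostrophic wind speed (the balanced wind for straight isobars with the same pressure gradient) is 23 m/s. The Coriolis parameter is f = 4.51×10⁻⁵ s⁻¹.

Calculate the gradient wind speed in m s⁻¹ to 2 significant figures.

Around a low, centrifugal force acts outward with Coriolis, so pressure-gradient force balances both:
(1/ρ)|∂P/∂n| = fV + V²/R  →  V² + fR·V − fR·V_g = 0
With fR = 4.51×10⁻⁵ × 699×10³ m = 31.5 m/s:
V = [−fR + √((fR)² + 4 fR V_g)]/2 = [−31.5 + √(31.5² + 4×31.5×23)]/2 = 15.4 m/s
Subgeostrophic (V < V_g = 23 m/s), as expected around a low.

15 m s⁻¹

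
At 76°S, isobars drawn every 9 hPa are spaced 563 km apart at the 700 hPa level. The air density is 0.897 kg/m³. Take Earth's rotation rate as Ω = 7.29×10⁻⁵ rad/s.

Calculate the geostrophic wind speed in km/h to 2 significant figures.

Coriolis parameter at 76°S:
f = 2Ω sin φ = 2 × 7.29×10⁻⁵ × sin 76° = 1.41×10⁻⁴ s⁻¹
Pressure gradient: |∂P/∂n| = 900 Pa / 563000 m = 1.60×10⁻³ Pa/m
Geostrophic balance (pressure-gradient force = Coriolis force):
V_g = (1/(fρ)) |∂P/∂n| = 1.60×10⁻³ / (1.41×10⁻⁴ × 0.897) = 12.6 m/s
Converting: 12.6 m/s × 3.6 = 45 km/h

45 km/h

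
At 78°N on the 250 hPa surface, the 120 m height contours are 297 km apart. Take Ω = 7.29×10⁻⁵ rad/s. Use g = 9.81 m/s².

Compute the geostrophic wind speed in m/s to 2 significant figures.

Coriolis parameter at 78°N:
f = 2Ω sin φ = 2 × 7.29×10⁻⁵ × sin 78° = 1.43×10⁻⁴ s⁻¹
Height gradient: |∂Z/∂n| = 120 m / 297000 m = 4.04×10⁻⁴
On a pressure surface, geostrophic balance gives V_g = (g/f)|∂Z/∂n|:
V_g = 9.81 × 4.04×10⁻⁴ / 1.43×10⁻⁴ = 27.8 m/s

28 m/s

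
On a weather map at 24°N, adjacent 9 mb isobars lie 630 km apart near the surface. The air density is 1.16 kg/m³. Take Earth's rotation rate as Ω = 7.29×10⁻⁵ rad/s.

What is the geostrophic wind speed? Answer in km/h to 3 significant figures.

74.8 km/h

Coriolis parameter at 24°N:
f = 2Ω sin φ = 2 × 7.29×10⁻⁵ × sin 24° = 5.93×10⁻⁵ s⁻¹
Pressure gradient: |∂P/∂n| = 900 Pa / 630000 m = 1.43×10⁻³ Pa/m
Geostrophic balance (pressure-gradient force = Coriolis force):
V_g = (1/(fρ)) |∂P/∂n| = 1.43×10⁻³ / (5.93×10⁻⁵ × 1.16) = 20.8 m/s
Converting: 20.8 m/s × 3.6 = 74.8 km/h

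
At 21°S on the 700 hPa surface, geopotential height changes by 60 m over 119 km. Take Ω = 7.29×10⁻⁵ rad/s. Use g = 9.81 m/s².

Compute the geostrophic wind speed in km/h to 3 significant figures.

Coriolis parameter at 21°S:
f = 2Ω sin φ = 2 × 7.29×10⁻⁵ × sin 21° = 5.23×10⁻⁵ s⁻¹
Height gradient: |∂Z/∂n| = 60 m / 119000 m = 5.04×10⁻⁴
On a pressure surface, geostrophic balance gives V_g = (g/f)|∂Z/∂n|:
V_g = 9.81 × 5.04×10⁻⁴ / 5.23×10⁻⁵ = 94.7 m/s
Converting: 94.7 m/s × 3.6 = 341 km/h

341 km/h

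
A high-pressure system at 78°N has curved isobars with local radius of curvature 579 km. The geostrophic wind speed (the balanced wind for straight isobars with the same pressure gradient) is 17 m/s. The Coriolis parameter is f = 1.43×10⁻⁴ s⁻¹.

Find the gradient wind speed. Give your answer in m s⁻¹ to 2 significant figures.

Around a high, pressure-gradient force acts outward with centrifugal, so Coriolis balances both:
fV = (1/ρ)|∂P/∂n| + V²/R  →  V² − fR·V + fR·V_g = 0
With fR = 1.43×10⁻⁴ × 579×10³ m = 82.8 m/s:
V = [fR − √((fR)² − 4 fR V_g)]/2 = [82.8 − √(82.8² − 4×82.8×17)]/2 = 23.9 m/s
Supergeostrophic (V > V_g = 17 m/s), as expected around a high.

24 m s⁻¹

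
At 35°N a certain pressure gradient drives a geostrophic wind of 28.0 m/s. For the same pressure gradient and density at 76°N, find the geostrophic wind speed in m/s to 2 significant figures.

With the same pressure gradient and density, V_g ∝ 1/f ∝ 1/sin φ.
V₂ = V₁ · sin φ₁ / sin φ₂ = 28.0 × sin 35° / sin 76°
V₂ = 28.0 × 0.5736/0.9703 = 17 m/s

17 m/s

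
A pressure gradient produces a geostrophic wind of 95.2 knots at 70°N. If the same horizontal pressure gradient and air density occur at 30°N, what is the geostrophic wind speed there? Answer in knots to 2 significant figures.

180 knots

With the same pressure gradient and density, V_g ∝ 1/f ∝ 1/sin φ.
V₂ = V₁ · sin φ₁ / sin φ₂ = 95.2 × sin 70° / sin 30°
V₂ = 95.2 × 0.9397/0.5000 = 180 knots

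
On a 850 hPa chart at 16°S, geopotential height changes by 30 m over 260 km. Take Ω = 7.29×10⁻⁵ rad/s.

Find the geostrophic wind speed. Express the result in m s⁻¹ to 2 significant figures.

Coriolis parameter at 16°S:
f = 2Ω sin φ = 2 × 7.29×10⁻⁵ × sin 16° = 4.02×10⁻⁵ s⁻¹
Height gradient: |∂Z/∂n| = 30 m / 260000 m = 1.15×10⁻⁴
On a pressure surface, geostrophic balance gives V_g = (g/f)|∂Z/∂n|:
V_g = 9.81 × 1.15×10⁻⁴ / 4.02×10⁻⁵ = 28.2 m/s

28 m s⁻¹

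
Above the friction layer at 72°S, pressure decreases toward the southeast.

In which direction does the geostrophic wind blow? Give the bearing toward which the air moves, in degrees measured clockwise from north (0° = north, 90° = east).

045°

The pressure-gradient force points toward the southeast (bearing 135°).
Geostrophic balance: in the Southern Hemisphere the Coriolis force deflects motion to the left, so the geostrophic wind blows 90° to the left of the pressure-gradient force (low pressure on the right).
Rotating 135° by 90° counterclockwise gives 045° — the wind blows toward the northeast.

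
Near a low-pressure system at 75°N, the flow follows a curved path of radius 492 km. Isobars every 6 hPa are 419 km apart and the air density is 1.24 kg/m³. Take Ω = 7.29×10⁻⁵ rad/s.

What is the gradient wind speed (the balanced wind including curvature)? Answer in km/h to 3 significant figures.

26.7 km/h

Coriolis parameter at 75°N:
f = 2Ω sin φ = 2 × 7.29×10⁻⁵ × sin 75° = 1.41×10⁻⁴ s⁻¹
Pressure gradient: |∂P/∂n| = 600 Pa / 419000 m = 1.43×10⁻³ Pa/m
Geostrophic speed: V_g = |∂P/∂n|/(fρ) = 1.43×10⁻³/(1.41×10⁻⁴ × 1.24) = 8.20 m/s
Around a low, centrifugal force acts outward with Coriolis, so pressure-gradient force balances both:
(1/ρ)|∂P/∂n| = fV + V²/R  →  V² + fR·V − fR·V_g = 0
With fR = 1.41×10⁻⁴ × 492×10³ m = 69.3 m/s:
V = [−fR + √((fR)² + 4 fR V_g)]/2 = [−69.3 + √(69.3² + 4×69.3×8.2)]/2 = 7.41 m/s
Subgeostrophic (V < V_g = 8.2 m/s), as expected around a low.
Converting: 7.41 m/s × 3.6 = 26.7 km/h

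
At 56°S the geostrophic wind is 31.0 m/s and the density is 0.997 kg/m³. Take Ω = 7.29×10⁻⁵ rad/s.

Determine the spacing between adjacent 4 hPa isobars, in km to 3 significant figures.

107 km

Coriolis parameter at 56°S:
f = 2Ω sin φ = 2 × 7.29×10⁻⁵ × sin 56° = 1.21×10⁻⁴ s⁻¹
Geostrophic balance rearranged: |∂P/∂n| = f ρ V_g
|∂P/∂n| = 1.21×10⁻⁴ × 0.997 × 31.0 = 3.74×10⁻³ Pa/m
Isobar spacing: Δn = ΔP/|∂P/∂n| = 400 Pa / 3.74×10⁻³ Pa/m = 107071 m ≈ 107 km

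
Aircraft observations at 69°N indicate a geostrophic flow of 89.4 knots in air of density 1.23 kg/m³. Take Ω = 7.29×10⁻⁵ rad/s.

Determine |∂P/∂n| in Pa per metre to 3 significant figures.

Coriolis parameter at 69°N:
f = 2Ω sin φ = 2 × 7.29×10⁻⁵ × sin 69° = 1.36×10⁻⁴ s⁻¹
Wind speed in SI: 89.4 knots = 46.0 m/s
Geostrophic balance rearranged: |∂P/∂n| = f ρ V_g
|∂P/∂n| = 1.36×10⁻⁴ × 1.23 × 46.0 = 7.70×10⁻³ Pa/m

7.70×10⁻³ Pa/m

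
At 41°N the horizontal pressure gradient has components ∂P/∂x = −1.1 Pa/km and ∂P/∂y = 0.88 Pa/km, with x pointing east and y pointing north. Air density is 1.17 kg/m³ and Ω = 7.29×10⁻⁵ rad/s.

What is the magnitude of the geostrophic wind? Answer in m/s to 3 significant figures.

12.6 m/s

Coriolis parameter at 41°N:
f = 2Ω sin φ = 2 × 7.29×10⁻⁵ × sin 41° = 9.57×10⁻⁵ s⁻¹
Component geostrophic relations (x east, y north):
u_g = −(1/(fρ)) ∂P/∂y,  v_g = (1/(fρ)) ∂P/∂x
u_g = −(0.88×10⁻³)/(9.57×10⁻⁵ × 1.17) = −7.86 m/s;  v_g = (−1.1×10⁻³)/(9.57×10⁻⁵ × 1.17) = −9.83 m/s
|V_g| = √(u_g² + v_g²) = 12.6 m/s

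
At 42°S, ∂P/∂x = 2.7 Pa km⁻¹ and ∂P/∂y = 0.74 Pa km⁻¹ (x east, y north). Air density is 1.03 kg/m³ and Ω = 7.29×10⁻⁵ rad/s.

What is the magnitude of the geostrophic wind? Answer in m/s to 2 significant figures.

Coriolis parameter at 42°S:
f = 2Ω sin φ = 2 × 7.29×10⁻⁵ × sin 42° = 9.76×10⁻⁵ s⁻¹
In the Southern Hemisphere f is negative: f = −9.76×10⁻⁵ s⁻¹.
Component geostrophic relations (x east, y north):
u_g = −(1/(fρ)) ∂P/∂y,  v_g = (1/(fρ)) ∂P/∂x
u_g = −(0.74×10⁻³)/(−9.76×10⁻⁵ × 1.03) = 7.36 m/s;  v_g = (2.7×10⁻³)/(−9.76×10⁻⁵ × 1.03) = −26.9 m/s
|V_g| = √(u_g² + v_g²) = 27.9 m/s

28 m/s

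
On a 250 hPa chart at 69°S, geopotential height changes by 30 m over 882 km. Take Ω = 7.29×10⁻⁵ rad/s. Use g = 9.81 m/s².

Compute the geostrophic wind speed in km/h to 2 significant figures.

Coriolis parameter at 69°S:
f = 2Ω sin φ = 2 × 7.29×10⁻⁵ × sin 69° = 1.36×10⁻⁴ s⁻¹
Height gradient: |∂Z/∂n| = 30 m / 882000 m = 3.40×10⁻⁵
On a pressure surface, geostrophic balance gives V_g = (g/f)|∂Z/∂n|:
V_g = 9.81 × 3.40×10⁻⁵ / 1.36×10⁻⁴ = 2.45 m/s
Converting: 2.45 m/s × 3.6 = 8.8 km/h

8.8 km/h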